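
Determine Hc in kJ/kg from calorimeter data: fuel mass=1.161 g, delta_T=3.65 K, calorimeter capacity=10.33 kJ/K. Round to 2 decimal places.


Hc = C_cal * delta_T / m_fuel
Q_released = 10.33 * 3.65 = 37.7045 kJ
m_fuel = 1.161 g = 1.161/1000 kg = 0.001161 kg
Hc = 37.7045 / 0.001161 = 32475.88 kJ/kg


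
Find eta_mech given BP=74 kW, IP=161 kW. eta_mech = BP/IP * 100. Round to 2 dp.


eta_mech = (BP / IP) * 100
Ratio = 74 / 161 = 0.4596
eta_mech = 0.4596 * 100 = 45.96%


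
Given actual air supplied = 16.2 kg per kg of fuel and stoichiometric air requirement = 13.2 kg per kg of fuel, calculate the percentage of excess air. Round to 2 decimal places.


Excess air = actual - stoichiometric = 16.2 - 13.2 = 3.00 kg/kg fuel
Excess air % = (excess / stoich) * 100 = (3.00 / 13.2) * 100 = 22.73%


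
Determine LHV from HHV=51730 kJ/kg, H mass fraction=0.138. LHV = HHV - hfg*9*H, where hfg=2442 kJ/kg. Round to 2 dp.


LHV = HHV - hfg * 9 * H
Water correction = 2442 * 9 * 0.138 = 3032.964 kJ/kg
LHV = 51730 - 3032.964 = 48697.04 kJ/kg


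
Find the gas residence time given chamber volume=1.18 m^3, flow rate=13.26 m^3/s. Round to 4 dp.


tau = V / Q_flow
tau = 1.18 / 13.26 = 0.0890 s


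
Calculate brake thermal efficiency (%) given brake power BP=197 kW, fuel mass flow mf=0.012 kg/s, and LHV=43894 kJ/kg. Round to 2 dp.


eta_BTE = (BP / (mf * LHV)) * 100
Denominator = 0.012 * 43894 = 526.7280 kW
eta_BTE = (197 / 526.7280) * 100 = 37.40%


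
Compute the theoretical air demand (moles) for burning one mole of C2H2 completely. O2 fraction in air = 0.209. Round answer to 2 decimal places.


Balanced combustion: C2H2 + 2.5 O2 -> 2 CO2 + 1 H2O
O2 needed = C + H/4 = 2 + 2/4 = 2.50 moles
Air moles = O2 / 0.209 = 2.50 / 0.209 = 11.96 moles air


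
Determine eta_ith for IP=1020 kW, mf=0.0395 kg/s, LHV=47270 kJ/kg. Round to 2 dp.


eta_ith = (IP / (mf * LHV)) * 100
Denominator = 0.0395 * 47270 = 1867.1650 kW
eta_ith = (1020 / 1867.1650) * 100 = 54.63%


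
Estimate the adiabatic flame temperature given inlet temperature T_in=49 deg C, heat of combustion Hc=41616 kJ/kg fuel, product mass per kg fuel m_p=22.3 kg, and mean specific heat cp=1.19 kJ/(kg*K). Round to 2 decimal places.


T_ad = T_in + Hc / (m_p * cp)
Denominator = 22.3 * 1.19 = 26.5370
Temperature rise = 41616 / 26.5370 = 1568.23 K
T_ad = 49 + 1568.23 = 1617.23 deg C


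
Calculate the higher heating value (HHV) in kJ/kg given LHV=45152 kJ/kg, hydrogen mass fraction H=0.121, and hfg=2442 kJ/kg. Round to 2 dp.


HHV = LHV + hfg * 9 * H
Water addition = 2442 * 9 * 0.121 = 2659.338 kJ/kg
HHV = 45152 + 2659.338 = 47811.34 kJ/kg


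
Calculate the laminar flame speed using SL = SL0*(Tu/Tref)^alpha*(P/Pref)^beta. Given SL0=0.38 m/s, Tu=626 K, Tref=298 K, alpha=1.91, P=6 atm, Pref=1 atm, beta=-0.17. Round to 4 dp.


SL = SL0 * (Tu/Tref)^alpha * (P/Pref)^beta
T ratio = 626/298 = 2.10067114
(T ratio)^alpha = 2.10067114^1.91 = 4.127660
(P/Pref)^beta = 6^(-0.17) = 0.737419
SL = 0.38 * 4.127660 * 0.737419 = 1.1566 m/s


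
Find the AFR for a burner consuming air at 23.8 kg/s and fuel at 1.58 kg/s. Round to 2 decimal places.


AFR = m_air / m_fuel
AFR = 23.8 / 1.58 = 15.06


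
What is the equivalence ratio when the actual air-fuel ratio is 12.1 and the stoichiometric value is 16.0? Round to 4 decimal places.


phi = AFR_stoich / AFR_actual
phi = 16.0 / 12.1 = 1.3223


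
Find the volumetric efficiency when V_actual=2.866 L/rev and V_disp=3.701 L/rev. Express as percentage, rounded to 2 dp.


eta_v = (V_actual / V_disp) * 100
Ratio = 2.866 / 3.701 = 0.7744
eta_v = 0.7744 * 100 = 77.44%


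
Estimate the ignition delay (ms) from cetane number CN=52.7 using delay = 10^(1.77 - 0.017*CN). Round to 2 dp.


delay = 10^(1.77 - 0.017*CN)
Exponent = 1.77 - 0.017*52.7 = 0.8741
delay = 10^0.8741 = 7.48 ms


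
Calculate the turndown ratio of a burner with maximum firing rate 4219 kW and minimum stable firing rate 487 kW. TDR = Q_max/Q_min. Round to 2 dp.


TDR = Q_max / Q_min
TDR = 4219 / 487 = 8.66


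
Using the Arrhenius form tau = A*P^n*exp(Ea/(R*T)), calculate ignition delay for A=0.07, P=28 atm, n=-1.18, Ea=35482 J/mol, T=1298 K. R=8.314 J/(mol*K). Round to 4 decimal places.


tau = A * P^n * exp(Ea/(R*T))
P^n = 28^(-1.18) = 0.01960440
Ea/(R*T) = 35482/(8.314*1298) = 3.287936
exp(Ea/(R*T)) = 26.787522
tau = 0.07 * 0.01960440 * 26.787522 = 0.0368 ms


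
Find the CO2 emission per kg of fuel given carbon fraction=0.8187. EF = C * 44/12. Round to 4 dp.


EF = C_frac * (M_CO2 / M_C)
EF = 0.8187 * (44/12)
EF = 0.8187 * 3.666667 = 3.0019 kg_CO2/kg_fuel


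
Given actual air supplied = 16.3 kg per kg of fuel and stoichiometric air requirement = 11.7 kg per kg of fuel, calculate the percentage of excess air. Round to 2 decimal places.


Excess air = actual - stoichiometric = 16.3 - 11.7 = 4.60 kg/kg fuel
Excess air % = (excess / stoich) * 100 = (4.60 / 11.7) * 100 = 39.32%


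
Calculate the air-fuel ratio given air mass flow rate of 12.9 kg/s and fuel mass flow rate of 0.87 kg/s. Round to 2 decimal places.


AFR = m_air / m_fuel
AFR = 12.9 / 0.87 = 14.83


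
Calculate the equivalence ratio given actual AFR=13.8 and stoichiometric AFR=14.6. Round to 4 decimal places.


phi = AFR_stoich / AFR_actual
phi = 14.6 / 13.8 = 1.0580


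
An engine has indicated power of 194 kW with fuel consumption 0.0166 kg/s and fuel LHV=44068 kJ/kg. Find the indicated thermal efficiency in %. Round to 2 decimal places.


eta_ith = (IP / (mf * LHV)) * 100
Denominator = 0.0166 * 44068 = 731.5288 kW
eta_ith = (194 / 731.5288) * 100 = 26.52%


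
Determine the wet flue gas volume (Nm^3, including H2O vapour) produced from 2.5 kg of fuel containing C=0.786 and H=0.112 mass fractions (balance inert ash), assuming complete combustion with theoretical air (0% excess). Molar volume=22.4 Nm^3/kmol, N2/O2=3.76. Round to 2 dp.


Per kg fuel: CO2 = (C/12 kmol)*22.4 = (0.786/12)*22.4 = 1.46720 Nm^3
Per kg fuel: H2O = (H/2 kmol)*22.4 = (0.112/2)*22.4 = 1.25440 Nm^3
O2 needed per kg fuel = C/12 + H/4 = 0.786/12 + 0.112/4 = 0.09350000 kmol
Per kg fuel: N2 = O2*3.76*22.4 = 0.09350000*3.76*22.4 = 7.87494 Nm^3
Total per kg = 1.46720 + 1.25440 + 7.87494 = 10.59654 Nm^3
Total = 10.59654 * 2.5 = 26.49 Nm^3


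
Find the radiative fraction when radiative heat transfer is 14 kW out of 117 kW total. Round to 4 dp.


f_rad = Q_rad / Q_total
f_rad = 14 / 117 = 0.1197


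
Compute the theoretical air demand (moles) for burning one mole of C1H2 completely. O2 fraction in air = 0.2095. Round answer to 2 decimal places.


Balanced combustion: C1H2 + 1.5 O2 -> 1 CO2 + 1 H2O
O2 needed = C + H/4 = 1 + 2/4 = 1.50 moles
Air moles = O2 / 0.2095 = 1.50 / 0.2095 = 7.16 moles air


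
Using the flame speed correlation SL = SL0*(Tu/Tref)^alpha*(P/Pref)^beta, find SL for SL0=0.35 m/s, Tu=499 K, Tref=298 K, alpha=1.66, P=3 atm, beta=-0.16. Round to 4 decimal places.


SL = SL0 * (Tu/Tref)^alpha * (P/Pref)^beta
T ratio = 499/298 = 1.67449664
(T ratio)^alpha = 1.67449664^1.66 = 2.353141
(P/Pref)^beta = 3^(-0.16) = 0.838804
SL = 0.35 * 2.353141 * 0.838804 = 0.6908 m/s


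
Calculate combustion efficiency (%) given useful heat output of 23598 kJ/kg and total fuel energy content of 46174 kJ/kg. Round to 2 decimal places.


Efficiency = (Q_useful / Q_fuel) * 100
Efficiency = (23598 / 46174) * 100
Efficiency = 0.5111 * 100 = 51.11%


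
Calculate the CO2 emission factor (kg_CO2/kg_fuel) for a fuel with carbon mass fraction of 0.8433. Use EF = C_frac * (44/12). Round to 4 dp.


EF = C_frac * (M_CO2 / M_C)
EF = 0.8433 * (44/12)
EF = 0.8433 * 3.666667 = 3.0921 kg_CO2/kg_fuel


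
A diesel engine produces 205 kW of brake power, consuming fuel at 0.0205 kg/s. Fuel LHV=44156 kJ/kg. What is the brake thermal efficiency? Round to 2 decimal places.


eta_BTE = (BP / (mf * LHV)) * 100
Denominator = 0.0205 * 44156 = 905.1980 kW
eta_BTE = (205 / 905.1980) * 100 = 22.65%


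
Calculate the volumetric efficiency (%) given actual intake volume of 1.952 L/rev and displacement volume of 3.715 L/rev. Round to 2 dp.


eta_v = (V_actual / V_disp) * 100
Ratio = 1.952 / 3.715 = 0.5254
eta_v = 0.5254 * 100 = 52.54%


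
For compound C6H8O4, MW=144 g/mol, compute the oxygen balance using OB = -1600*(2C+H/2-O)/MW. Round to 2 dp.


OB = -1600 * (2C + H/2 - O) / MW
Inner = 2*6 + 8/2 - 4 = 12.00
OB = -1600 * 12.00 / 144 = -133.33%


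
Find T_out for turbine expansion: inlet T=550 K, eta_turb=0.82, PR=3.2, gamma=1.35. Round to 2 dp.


T_out = T_in * (1 - eta * (1 - PR^(-(gamma-1)/gamma)))
Exponent = -(1.35-1)/1.35 = -0.25925926
PR^exp = 3.2^(-0.25925926) = 0.73966521
Factor = 1 - 0.82*(1 - 0.73966521) = 0.78652547
T_out = 550 * 0.78652547 = 432.59 K


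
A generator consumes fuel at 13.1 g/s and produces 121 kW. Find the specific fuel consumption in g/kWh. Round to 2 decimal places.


SFC = (mf / BP) * 3600
Rate = 13.1 / 121 = 0.108264 g/(s*kW)
SFC = 0.108264 * 3600 = 389.75 g/kWh


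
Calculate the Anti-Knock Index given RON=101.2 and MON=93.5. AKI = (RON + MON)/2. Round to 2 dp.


AKI = (RON + MON) / 2
AKI = (101.2 + 93.5) / 2
AKI = 194.7 / 2 = 97.35


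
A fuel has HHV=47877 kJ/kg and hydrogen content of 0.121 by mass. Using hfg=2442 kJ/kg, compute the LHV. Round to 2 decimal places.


LHV = HHV - hfg * 9 * H
Water correction = 2442 * 9 * 0.121 = 2659.338 kJ/kg
LHV = 47877 - 2659.338 = 45217.66 kJ/kg


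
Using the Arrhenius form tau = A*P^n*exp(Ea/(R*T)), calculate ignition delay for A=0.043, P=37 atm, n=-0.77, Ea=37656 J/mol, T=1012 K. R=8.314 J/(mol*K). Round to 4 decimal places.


tau = A * P^n * exp(Ea/(R*T))
P^n = 37^(-0.77) = 0.06201328
Ea/(R*T) = 37656/(8.314*1012) = 4.475522
exp(Ea/(R*T)) = 87.840402
tau = 0.043 * 0.06201328 * 87.840402 = 0.2342 ms


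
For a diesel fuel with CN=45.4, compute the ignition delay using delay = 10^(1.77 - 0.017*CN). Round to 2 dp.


delay = 10^(1.77 - 0.017*CN)
Exponent = 1.77 - 0.017*45.4 = 0.9982
delay = 10^0.9982 = 9.96 ms


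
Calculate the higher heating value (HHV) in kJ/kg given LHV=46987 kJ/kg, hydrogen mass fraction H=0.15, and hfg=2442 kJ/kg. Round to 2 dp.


HHV = LHV + hfg * 9 * H
Water addition = 2442 * 9 * 0.15 = 3296.700 kJ/kg
HHV = 46987 + 3296.700 = 50283.70 kJ/kg


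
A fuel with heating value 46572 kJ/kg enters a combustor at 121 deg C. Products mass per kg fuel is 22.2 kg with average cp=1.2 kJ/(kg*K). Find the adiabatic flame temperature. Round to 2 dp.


T_ad = T_in + Hc / (m_p * cp)
Denominator = 22.2 * 1.2 = 26.6400
Temperature rise = 46572 / 26.6400 = 1748.20 K
T_ad = 121 + 1748.20 = 1869.20 deg C


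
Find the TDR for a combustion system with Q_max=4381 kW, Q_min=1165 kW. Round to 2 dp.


TDR = Q_max / Q_min
TDR = 4381 / 1165 = 3.76


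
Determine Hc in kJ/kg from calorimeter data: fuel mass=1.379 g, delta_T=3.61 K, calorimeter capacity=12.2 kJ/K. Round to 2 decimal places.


Hc = C_cal * delta_T / m_fuel
Q_released = 12.2 * 3.61 = 44.0420 kJ
m_fuel = 1.379 g = 1.379/1000 kg = 0.001379 kg
Hc = 44.0420 / 0.001379 = 31937.64 kJ/kg


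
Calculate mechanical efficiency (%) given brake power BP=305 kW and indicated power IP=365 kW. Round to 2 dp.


eta_mech = (BP / IP) * 100
Ratio = 305 / 365 = 0.8356
eta_mech = 0.8356 * 100 = 83.56%


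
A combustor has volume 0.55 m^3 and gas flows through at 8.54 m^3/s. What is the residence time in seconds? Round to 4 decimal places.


tau = V / Q_flow
tau = 0.55 / 8.54 = 0.0644 s


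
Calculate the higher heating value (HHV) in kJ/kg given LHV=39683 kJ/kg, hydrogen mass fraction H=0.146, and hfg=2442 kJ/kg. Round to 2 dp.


HHV = LHV + hfg * 9 * H
Water addition = 2442 * 9 * 0.146 = 3208.788 kJ/kg
HHV = 39683 + 3208.788 = 42891.79 kJ/kg


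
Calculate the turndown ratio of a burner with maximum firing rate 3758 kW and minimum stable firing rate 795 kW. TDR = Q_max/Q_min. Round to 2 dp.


TDR = Q_max / Q_min
TDR = 3758 / 795 = 4.73


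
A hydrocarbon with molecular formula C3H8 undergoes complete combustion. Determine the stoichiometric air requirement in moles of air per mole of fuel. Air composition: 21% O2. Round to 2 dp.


Balanced combustion: C3H8 + 5 O2 -> 3 CO2 + 4 H2O
O2 needed = C + H/4 = 3 + 8/4 = 5.00 moles
Air moles = O2 / 0.21 = 5.00 / 0.21 = 23.81 moles air


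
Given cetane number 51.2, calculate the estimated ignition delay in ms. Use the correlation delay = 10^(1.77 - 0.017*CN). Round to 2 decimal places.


delay = 10^(1.77 - 0.017*CN)
Exponent = 1.77 - 0.017*51.2 = 0.8996
delay = 10^0.8996 = 7.94 ms


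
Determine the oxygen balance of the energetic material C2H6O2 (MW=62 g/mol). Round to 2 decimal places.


OB = -1600 * (2C + H/2 - O) / MW
Inner = 2*2 + 6/2 - 2 = 5.00
OB = -1600 * 5.00 / 62 = -129.03%


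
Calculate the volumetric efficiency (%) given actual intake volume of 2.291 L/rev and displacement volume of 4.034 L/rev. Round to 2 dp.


eta_v = (V_actual / V_disp) * 100
Ratio = 2.291 / 4.034 = 0.5679
eta_v = 0.5679 * 100 = 56.79%


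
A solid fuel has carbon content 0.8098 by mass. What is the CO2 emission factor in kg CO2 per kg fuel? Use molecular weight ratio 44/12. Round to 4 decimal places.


EF = C_frac * (M_CO2 / M_C)
EF = 0.8098 * (44/12)
EF = 0.8098 * 3.666667 = 2.9693 kg_CO2/kg_fuel


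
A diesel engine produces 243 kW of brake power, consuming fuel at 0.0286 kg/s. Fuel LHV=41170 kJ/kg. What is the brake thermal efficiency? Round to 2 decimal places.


eta_BTE = (BP / (mf * LHV)) * 100
Denominator = 0.0286 * 41170 = 1177.4620 kW
eta_BTE = (243 / 1177.4620) * 100 = 20.64%


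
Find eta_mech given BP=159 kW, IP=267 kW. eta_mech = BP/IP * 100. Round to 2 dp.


eta_mech = (BP / IP) * 100
Ratio = 159 / 267 = 0.5955
eta_mech = 0.5955 * 100 = 59.55%


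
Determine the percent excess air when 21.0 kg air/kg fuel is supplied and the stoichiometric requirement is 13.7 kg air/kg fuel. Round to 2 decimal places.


Excess air = actual - stoichiometric = 21.0 - 13.7 = 7.30 kg/kg fuel
Excess air % = (excess / stoich) * 100 = (7.30 / 13.7) * 100 = 53.28%


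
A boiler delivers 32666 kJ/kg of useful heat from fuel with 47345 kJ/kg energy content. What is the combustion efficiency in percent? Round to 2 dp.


Efficiency = (Q_useful / Q_fuel) * 100
Efficiency = (32666 / 47345) * 100
Efficiency = 0.6900 * 100 = 69.00%


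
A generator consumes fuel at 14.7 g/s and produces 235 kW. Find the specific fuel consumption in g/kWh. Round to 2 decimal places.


SFC = (mf / BP) * 3600
Rate = 14.7 / 235 = 0.062553 g/(s*kW)
SFC = 0.062553 * 3600 = 225.19 g/kWh


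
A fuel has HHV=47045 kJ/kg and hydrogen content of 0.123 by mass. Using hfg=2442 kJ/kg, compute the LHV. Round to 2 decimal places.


LHV = HHV - hfg * 9 * H
Water correction = 2442 * 9 * 0.123 = 2703.294 kJ/kg
LHV = 47045 - 2703.294 = 44341.71 kJ/kg


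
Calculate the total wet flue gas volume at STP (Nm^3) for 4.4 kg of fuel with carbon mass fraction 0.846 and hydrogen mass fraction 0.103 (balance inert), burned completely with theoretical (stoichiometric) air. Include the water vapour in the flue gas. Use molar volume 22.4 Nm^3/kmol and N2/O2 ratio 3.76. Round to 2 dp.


Per kg fuel: CO2 = (C/12 kmol)*22.4 = (0.846/12)*22.4 = 1.57920 Nm^3
Per kg fuel: H2O = (H/2 kmol)*22.4 = (0.103/2)*22.4 = 1.15360 Nm^3
O2 needed per kg fuel = C/12 + H/4 = 0.846/12 + 0.103/4 = 0.09625000 kmol
Per kg fuel: N2 = O2*3.76*22.4 = 0.09625000*3.76*22.4 = 8.10656 Nm^3
Total per kg = 1.57920 + 1.15360 + 8.10656 = 10.83936 Nm^3
Total = 10.83936 * 4.4 = 47.69 Nm^3


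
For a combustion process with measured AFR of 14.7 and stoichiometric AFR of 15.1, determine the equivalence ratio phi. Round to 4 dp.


phi = AFR_stoich / AFR_actual
phi = 15.1 / 14.7 = 1.0272


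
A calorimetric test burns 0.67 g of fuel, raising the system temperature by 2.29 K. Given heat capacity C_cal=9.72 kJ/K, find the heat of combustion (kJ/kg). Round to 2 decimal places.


Hc = C_cal * delta_T / m_fuel
Q_released = 9.72 * 2.29 = 22.2588 kJ
m_fuel = 0.67 g = 0.67/1000 kg = 0.000670 kg
Hc = 22.2588 / 0.000670 = 33222.09 kJ/kg


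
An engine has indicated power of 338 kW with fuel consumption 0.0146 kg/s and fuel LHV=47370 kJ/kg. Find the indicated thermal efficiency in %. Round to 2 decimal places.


eta_ith = (IP / (mf * LHV)) * 100
Denominator = 0.0146 * 47370 = 691.6020 kW
eta_ith = (338 / 691.6020) * 100 = 48.87%


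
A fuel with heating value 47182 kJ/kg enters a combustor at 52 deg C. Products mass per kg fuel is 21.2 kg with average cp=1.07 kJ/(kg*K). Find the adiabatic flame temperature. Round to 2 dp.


T_ad = T_in + Hc / (m_p * cp)
Denominator = 21.2 * 1.07 = 22.6840
Temperature rise = 47182 / 22.6840 = 2079.97 K
T_ad = 52 + 2079.97 = 2131.97 deg C


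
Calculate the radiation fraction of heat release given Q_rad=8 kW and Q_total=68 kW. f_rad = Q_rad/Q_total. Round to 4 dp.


f_rad = Q_rad / Q_total
f_rad = 8 / 68 = 0.1176


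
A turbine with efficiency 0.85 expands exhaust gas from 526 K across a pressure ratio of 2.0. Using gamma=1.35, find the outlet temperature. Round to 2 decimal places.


T_out = T_in * (1 - eta * (1 - PR^(-(gamma-1)/gamma)))
Exponent = -(1.35-1)/1.35 = -0.25925926
PR^exp = 2.0^(-0.25925926) = 0.83551680
Factor = 1 - 0.85*(1 - 0.83551680) = 0.86018928
T_out = 526 * 0.86018928 = 452.46 K


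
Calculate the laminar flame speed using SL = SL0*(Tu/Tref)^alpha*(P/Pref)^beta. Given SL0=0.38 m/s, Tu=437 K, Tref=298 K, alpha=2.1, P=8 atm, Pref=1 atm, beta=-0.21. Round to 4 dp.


SL = SL0 * (Tu/Tref)^alpha * (P/Pref)^beta
T ratio = 437/298 = 1.46644295
(T ratio)^alpha = 1.46644295^2.1 = 2.234379
(P/Pref)^beta = 8^(-0.21) = 0.646176
SL = 0.38 * 2.234379 * 0.646176 = 0.5486 m/s


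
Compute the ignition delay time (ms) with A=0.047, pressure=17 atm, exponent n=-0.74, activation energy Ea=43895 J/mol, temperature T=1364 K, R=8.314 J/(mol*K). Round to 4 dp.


tau = A * P^n * exp(Ea/(R*T))
P^n = 17^(-0.74) = 0.12287621
Ea/(R*T) = 43895/(8.314*1364) = 3.870710
exp(Ea/(R*T)) = 47.976449
tau = 0.047 * 0.12287621 * 47.976449 = 0.2771 ms


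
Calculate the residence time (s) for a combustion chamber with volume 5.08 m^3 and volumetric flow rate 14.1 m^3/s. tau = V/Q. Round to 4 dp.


tau = V / Q_flow
tau = 5.08 / 14.1 = 0.3603 s


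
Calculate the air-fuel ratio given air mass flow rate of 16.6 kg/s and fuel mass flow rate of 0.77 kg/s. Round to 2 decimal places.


AFR = m_air / m_fuel
AFR = 16.6 / 0.77 = 21.56


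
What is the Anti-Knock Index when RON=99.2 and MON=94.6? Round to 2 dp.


AKI = (RON + MON) / 2
AKI = (99.2 + 94.6) / 2
AKI = 193.8 / 2 = 96.90


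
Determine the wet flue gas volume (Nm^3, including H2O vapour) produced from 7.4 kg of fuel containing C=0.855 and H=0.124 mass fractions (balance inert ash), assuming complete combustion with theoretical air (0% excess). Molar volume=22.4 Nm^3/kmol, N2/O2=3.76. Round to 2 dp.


Per kg fuel: CO2 = (C/12 kmol)*22.4 = (0.855/12)*22.4 = 1.59600 Nm^3
Per kg fuel: H2O = (H/2 kmol)*22.4 = (0.124/2)*22.4 = 1.38880 Nm^3
O2 needed per kg fuel = C/12 + H/4 = 0.855/12 + 0.124/4 = 0.10225000 kmol
Per kg fuel: N2 = O2*3.76*22.4 = 0.10225000*3.76*22.4 = 8.61190 Nm^3
Total per kg = 1.59600 + 1.38880 + 8.61190 = 11.59670 Nm^3
Total = 11.59670 * 7.4 = 85.82 Nm^3


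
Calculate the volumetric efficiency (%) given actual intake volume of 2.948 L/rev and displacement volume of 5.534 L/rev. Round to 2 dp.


eta_v = (V_actual / V_disp) * 100
Ratio = 2.948 / 5.534 = 0.5327
eta_v = 0.5327 * 100 = 53.27%


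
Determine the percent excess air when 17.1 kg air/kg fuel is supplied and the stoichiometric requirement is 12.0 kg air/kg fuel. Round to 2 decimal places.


Excess air = actual - stoichiometric = 17.1 - 12.0 = 5.10 kg/kg fuel
Excess air % = (excess / stoich) * 100 = (5.10 / 12.0) * 100 = 42.50%


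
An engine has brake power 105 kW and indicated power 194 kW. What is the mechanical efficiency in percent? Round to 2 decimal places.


eta_mech = (BP / IP) * 100
Ratio = 105 / 194 = 0.5412
eta_mech = 0.5412 * 100 = 54.12%


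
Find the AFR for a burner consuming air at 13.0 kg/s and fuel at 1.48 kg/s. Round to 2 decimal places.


AFR = m_air / m_fuel
AFR = 13.0 / 1.48 = 8.78


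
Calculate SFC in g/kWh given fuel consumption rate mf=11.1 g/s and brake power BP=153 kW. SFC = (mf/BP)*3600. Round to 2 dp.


SFC = (mf / BP) * 3600
Rate = 11.1 / 153 = 0.072549 g/(s*kW)
SFC = 0.072549 * 3600 = 261.18 g/kWh


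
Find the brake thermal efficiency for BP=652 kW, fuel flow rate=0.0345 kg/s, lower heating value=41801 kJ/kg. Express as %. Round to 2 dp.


eta_BTE = (BP / (mf * LHV)) * 100
Denominator = 0.0345 * 41801 = 1442.1345 kW
eta_BTE = (652 / 1442.1345) * 100 = 45.21%


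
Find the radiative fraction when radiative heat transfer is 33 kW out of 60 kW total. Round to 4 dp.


f_rad = Q_rad / Q_total
f_rad = 33 / 60 = 0.5500


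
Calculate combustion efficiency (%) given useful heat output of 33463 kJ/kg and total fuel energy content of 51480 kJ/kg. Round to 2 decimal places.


Efficiency = (Q_useful / Q_fuel) * 100
Efficiency = (33463 / 51480) * 100
Efficiency = 0.6500 * 100 = 65.00%


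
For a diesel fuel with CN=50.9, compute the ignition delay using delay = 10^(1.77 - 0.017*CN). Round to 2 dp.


delay = 10^(1.77 - 0.017*CN)
Exponent = 1.77 - 0.017*50.9 = 0.9047
delay = 10^0.9047 = 8.03 ms


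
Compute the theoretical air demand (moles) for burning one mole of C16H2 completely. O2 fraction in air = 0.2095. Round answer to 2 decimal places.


Balanced combustion: C16H2 + 16.5 O2 -> 16 CO2 + 1 H2O
O2 needed = C + H/4 = 16 + 2/4 = 16.50 moles
Air moles = O2 / 0.2095 = 16.50 / 0.2095 = 78.76 moles air


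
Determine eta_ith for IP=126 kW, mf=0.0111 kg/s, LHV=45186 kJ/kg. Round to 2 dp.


eta_ith = (IP / (mf * LHV)) * 100
Denominator = 0.0111 * 45186 = 501.5646 kW
eta_ith = (126 / 501.5646) * 100 = 25.12%


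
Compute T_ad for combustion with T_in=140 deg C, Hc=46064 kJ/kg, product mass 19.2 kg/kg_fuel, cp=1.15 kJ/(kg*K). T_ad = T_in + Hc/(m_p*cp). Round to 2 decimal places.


T_ad = T_in + Hc / (m_p * cp)
Denominator = 19.2 * 1.15 = 22.0800
Temperature rise = 46064 / 22.0800 = 2086.23 K
T_ad = 140 + 2086.23 = 2226.23 deg C


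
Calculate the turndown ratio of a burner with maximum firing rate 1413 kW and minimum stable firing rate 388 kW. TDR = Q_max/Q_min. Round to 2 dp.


TDR = Q_max / Q_min
TDR = 1413 / 388 = 3.64


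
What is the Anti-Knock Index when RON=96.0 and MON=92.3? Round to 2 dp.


AKI = (RON + MON) / 2
AKI = (96.0 + 92.3) / 2
AKI = 188.3 / 2 = 94.15


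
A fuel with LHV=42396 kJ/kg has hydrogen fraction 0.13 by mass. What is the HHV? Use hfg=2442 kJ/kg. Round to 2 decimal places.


HHV = LHV + hfg * 9 * H
Water addition = 2442 * 9 * 0.13 = 2857.140 kJ/kg
HHV = 42396 + 2857.140 = 45253.14 kJ/kg


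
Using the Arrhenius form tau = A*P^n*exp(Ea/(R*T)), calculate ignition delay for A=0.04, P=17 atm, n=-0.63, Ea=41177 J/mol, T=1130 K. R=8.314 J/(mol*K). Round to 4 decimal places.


tau = A * P^n * exp(Ea/(R*T))
P^n = 17^(-0.63) = 0.16780975
Ea/(R*T) = 41177/(8.314*1130) = 4.382947
exp(Ea/(R*T)) = 80.073679
tau = 0.04 * 0.16780975 * 80.073679 = 0.5375 ms


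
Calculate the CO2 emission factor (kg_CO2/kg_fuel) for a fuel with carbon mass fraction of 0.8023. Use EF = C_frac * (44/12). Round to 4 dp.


EF = C_frac * (M_CO2 / M_C)
EF = 0.8023 * (44/12)
EF = 0.8023 * 3.666667 = 2.9418 kg_CO2/kg_fuel


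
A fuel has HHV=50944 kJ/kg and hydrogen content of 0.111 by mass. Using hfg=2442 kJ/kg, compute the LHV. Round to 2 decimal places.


LHV = HHV - hfg * 9 * H
Water correction = 2442 * 9 * 0.111 = 2439.558 kJ/kg
LHV = 50944 - 2439.558 = 48504.44 kJ/kg


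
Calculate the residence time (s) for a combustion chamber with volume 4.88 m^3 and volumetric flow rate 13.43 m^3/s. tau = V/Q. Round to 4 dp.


tau = V / Q_flow
tau = 4.88 / 13.43 = 0.3634 s


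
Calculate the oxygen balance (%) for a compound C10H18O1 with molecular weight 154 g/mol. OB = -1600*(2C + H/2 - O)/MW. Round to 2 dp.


OB = -1600 * (2C + H/2 - O) / MW
Inner = 2*10 + 18/2 - 1 = 28.00
OB = -1600 * 28.00 / 154 = -290.91%


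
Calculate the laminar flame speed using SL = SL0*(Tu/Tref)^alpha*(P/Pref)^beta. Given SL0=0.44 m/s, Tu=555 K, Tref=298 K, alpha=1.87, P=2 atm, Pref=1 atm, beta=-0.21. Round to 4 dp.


SL = SL0 * (Tu/Tref)^alpha * (P/Pref)^beta
T ratio = 555/298 = 1.86241611
(T ratio)^alpha = 1.86241611^1.87 = 3.199215
(P/Pref)^beta = 2^(-0.21) = 0.864537
SL = 0.44 * 3.199215 * 0.864537 = 1.2170 m/s


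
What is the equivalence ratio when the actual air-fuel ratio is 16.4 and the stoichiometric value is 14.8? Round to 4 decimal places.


phi = AFR_stoich / AFR_actual
phi = 14.8 / 16.4 = 0.9024


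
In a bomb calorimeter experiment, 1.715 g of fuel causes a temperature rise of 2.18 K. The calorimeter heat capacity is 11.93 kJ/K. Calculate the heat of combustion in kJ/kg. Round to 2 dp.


Hc = C_cal * delta_T / m_fuel
Q_released = 11.93 * 2.18 = 26.0074 kJ
m_fuel = 1.715 g = 1.715/1000 kg = 0.001715 kg
Hc = 26.0074 / 0.001715 = 15164.66 kJ/kg


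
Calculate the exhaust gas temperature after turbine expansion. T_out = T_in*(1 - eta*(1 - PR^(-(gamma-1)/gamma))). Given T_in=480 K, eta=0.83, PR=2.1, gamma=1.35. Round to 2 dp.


T_out = T_in * (1 - eta * (1 - PR^(-(gamma-1)/gamma)))
Exponent = -(1.35-1)/1.35 = -0.25925926
PR^exp = 2.1^(-0.25925926) = 0.82501466
Factor = 1 - 0.83*(1 - 0.82501466) = 0.85476217
T_out = 480 * 0.85476217 = 410.29 K


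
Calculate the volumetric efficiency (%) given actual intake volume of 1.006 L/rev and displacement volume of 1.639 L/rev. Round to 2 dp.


eta_v = (V_actual / V_disp) * 100
Ratio = 1.006 / 1.639 = 0.6138
eta_v = 0.6138 * 100 = 61.38%


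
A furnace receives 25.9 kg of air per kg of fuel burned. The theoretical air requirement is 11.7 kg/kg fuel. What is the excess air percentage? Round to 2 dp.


Excess air = actual - stoichiometric = 25.9 - 11.7 = 14.20 kg/kg fuel
Excess air % = (excess / stoich) * 100 = (14.20 / 11.7) * 100 = 121.37%


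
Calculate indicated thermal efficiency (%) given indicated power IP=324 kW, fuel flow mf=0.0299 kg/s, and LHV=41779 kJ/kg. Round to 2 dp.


eta_ith = (IP / (mf * LHV)) * 100
Denominator = 0.0299 * 41779 = 1249.1921 kW
eta_ith = (324 / 1249.1921) * 100 = 25.94%


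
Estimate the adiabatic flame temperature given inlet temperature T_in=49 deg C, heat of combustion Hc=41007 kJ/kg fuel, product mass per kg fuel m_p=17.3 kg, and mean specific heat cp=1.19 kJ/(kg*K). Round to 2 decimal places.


T_ad = T_in + Hc / (m_p * cp)
Denominator = 17.3 * 1.19 = 20.5870
Temperature rise = 41007 / 20.5870 = 1991.89 K
T_ad = 49 + 1991.89 = 2040.89 deg C


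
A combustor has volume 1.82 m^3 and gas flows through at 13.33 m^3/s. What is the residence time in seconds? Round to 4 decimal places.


tau = V / Q_flow
tau = 1.82 / 13.33 = 0.1365 s


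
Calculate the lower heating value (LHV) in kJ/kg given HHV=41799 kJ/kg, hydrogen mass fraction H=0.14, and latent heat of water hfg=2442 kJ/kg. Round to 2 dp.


LHV = HHV - hfg * 9 * H
Water correction = 2442 * 9 * 0.14 = 3076.920 kJ/kg
LHV = 41799 - 3076.920 = 38722.08 kJ/kg


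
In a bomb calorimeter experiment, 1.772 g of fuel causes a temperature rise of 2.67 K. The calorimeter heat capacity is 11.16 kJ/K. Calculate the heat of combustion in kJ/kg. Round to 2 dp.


Hc = C_cal * delta_T / m_fuel
Q_released = 11.16 * 2.67 = 29.7972 kJ
m_fuel = 1.772 g = 1.772/1000 kg = 0.001772 kg
Hc = 29.7972 / 0.001772 = 16815.58 kJ/kg


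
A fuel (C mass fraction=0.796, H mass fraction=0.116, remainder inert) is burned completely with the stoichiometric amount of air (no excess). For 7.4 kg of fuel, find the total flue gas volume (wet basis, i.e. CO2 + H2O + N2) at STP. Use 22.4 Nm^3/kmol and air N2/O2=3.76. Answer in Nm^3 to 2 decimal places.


Per kg fuel: CO2 = (C/12 kmol)*22.4 = (0.796/12)*22.4 = 1.48587 Nm^3
Per kg fuel: H2O = (H/2 kmol)*22.4 = (0.116/2)*22.4 = 1.29920 Nm^3
O2 needed per kg fuel = C/12 + H/4 = 0.796/12 + 0.116/4 = 0.09533333 kmol
Per kg fuel: N2 = O2*3.76*22.4 = 0.09533333*3.76*22.4 = 8.02935 Nm^3
Total per kg = 1.48587 + 1.29920 + 8.02935 = 10.81442 Nm^3
Total = 10.81442 * 7.4 = 80.03 Nm^3


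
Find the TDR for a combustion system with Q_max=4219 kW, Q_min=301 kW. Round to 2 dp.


TDR = Q_max / Q_min
TDR = 4219 / 301 = 14.02


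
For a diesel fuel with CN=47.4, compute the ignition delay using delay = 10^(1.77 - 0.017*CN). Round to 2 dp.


delay = 10^(1.77 - 0.017*CN)
Exponent = 1.77 - 0.017*47.4 = 0.9642
delay = 10^0.9642 = 9.21 ms


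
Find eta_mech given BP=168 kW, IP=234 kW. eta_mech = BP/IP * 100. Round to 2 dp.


eta_mech = (BP / IP) * 100
Ratio = 168 / 234 = 0.7179
eta_mech = 0.7179 * 100 = 71.79%


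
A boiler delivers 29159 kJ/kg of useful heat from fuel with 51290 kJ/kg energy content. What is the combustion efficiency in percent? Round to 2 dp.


Efficiency = (Q_useful / Q_fuel) * 100
Efficiency = (29159 / 51290) * 100
Efficiency = 0.5685 * 100 = 56.85%


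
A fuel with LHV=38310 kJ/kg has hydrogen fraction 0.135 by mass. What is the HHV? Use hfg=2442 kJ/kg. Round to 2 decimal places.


HHV = LHV + hfg * 9 * H
Water addition = 2442 * 9 * 0.135 = 2967.030 kJ/kg
HHV = 38310 + 2967.030 = 41277.03 kJ/kg


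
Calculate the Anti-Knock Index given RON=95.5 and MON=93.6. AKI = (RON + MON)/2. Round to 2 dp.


AKI = (RON + MON) / 2
AKI = (95.5 + 93.6) / 2
AKI = 189.1 / 2 = 94.55


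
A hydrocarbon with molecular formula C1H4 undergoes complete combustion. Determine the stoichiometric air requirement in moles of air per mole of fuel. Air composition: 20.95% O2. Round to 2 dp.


Balanced combustion: C1H4 + 2 O2 -> 1 CO2 + 2 H2O
O2 needed = C + H/4 = 1 + 4/4 = 2.00 moles
Air moles = O2 / 0.2095 = 2.00 / 0.2095 = 9.55 moles air


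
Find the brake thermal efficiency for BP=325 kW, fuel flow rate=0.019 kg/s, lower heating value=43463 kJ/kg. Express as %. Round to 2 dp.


eta_BTE = (BP / (mf * LHV)) * 100
Denominator = 0.019 * 43463 = 825.7970 kW
eta_BTE = (325 / 825.7970) * 100 = 39.36%


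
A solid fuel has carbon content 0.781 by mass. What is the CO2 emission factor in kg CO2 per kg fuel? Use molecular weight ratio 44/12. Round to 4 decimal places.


EF = C_frac * (M_CO2 / M_C)
EF = 0.781 * (44/12)
EF = 0.781 * 3.666667 = 2.8637 kg_CO2/kg_fuel


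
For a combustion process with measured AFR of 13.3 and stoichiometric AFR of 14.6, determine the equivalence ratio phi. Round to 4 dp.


phi = AFR_stoich / AFR_actual
phi = 14.6 / 13.3 = 1.0977


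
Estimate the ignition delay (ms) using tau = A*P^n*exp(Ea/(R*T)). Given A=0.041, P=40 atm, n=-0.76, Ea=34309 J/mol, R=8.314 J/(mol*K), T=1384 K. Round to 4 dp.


tau = A * P^n * exp(Ea/(R*T))
P^n = 40^(-0.76) = 0.06059467
Ea/(R*T) = 34309/(8.314*1384) = 2.981686
exp(Ea/(R*T)) = 19.721044
tau = 0.041 * 0.06059467 * 19.721044 = 0.0490 ms


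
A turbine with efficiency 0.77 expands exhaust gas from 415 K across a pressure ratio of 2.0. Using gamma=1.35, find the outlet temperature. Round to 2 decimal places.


T_out = T_in * (1 - eta * (1 - PR^(-(gamma-1)/gamma)))
Exponent = -(1.35-1)/1.35 = -0.25925926
PR^exp = 2.0^(-0.25925926) = 0.83551680
Factor = 1 - 0.77*(1 - 0.83551680) = 0.87334794
T_out = 415 * 0.87334794 = 362.44 K


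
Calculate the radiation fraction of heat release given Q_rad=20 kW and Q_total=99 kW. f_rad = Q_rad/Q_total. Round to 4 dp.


f_rad = Q_rad / Q_total
f_rad = 20 / 99 = 0.2020


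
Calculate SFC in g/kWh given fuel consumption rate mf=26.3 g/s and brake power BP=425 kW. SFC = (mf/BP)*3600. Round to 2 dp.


SFC = (mf / BP) * 3600
Rate = 26.3 / 425 = 0.061882 g/(s*kW)
SFC = 0.061882 * 3600 = 222.78 g/kWh


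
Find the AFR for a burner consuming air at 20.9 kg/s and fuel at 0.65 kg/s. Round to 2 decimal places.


AFR = m_air / m_fuel
AFR = 20.9 / 0.65 = 32.15


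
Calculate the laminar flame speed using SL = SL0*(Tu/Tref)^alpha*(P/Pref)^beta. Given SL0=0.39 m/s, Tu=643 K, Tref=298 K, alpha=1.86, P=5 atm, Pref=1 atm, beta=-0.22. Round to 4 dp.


SL = SL0 * (Tu/Tref)^alpha * (P/Pref)^beta
T ratio = 643/298 = 2.15771812
(T ratio)^alpha = 2.15771812^1.86 = 4.180519
(P/Pref)^beta = 5^(-0.22) = 0.701821
SL = 0.39 * 4.180519 * 0.701821 = 1.1443 m/s


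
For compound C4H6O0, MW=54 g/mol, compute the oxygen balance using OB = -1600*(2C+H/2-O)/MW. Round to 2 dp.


OB = -1600 * (2C + H/2 - O) / MW
Inner = 2*4 + 6/2 - 0 = 11.00
OB = -1600 * 11.00 / 54 = -325.93%


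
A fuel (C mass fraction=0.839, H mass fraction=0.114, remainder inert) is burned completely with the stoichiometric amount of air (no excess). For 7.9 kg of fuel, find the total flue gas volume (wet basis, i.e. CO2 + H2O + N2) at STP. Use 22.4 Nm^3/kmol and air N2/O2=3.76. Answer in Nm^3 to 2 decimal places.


Per kg fuel: CO2 = (C/12 kmol)*22.4 = (0.839/12)*22.4 = 1.56613 Nm^3
Per kg fuel: H2O = (H/2 kmol)*22.4 = (0.114/2)*22.4 = 1.27680 Nm^3
O2 needed per kg fuel = C/12 + H/4 = 0.839/12 + 0.114/4 = 0.09841667 kmol
Per kg fuel: N2 = O2*3.76*22.4 = 0.09841667*3.76*22.4 = 8.28905 Nm^3
Total per kg = 1.56613 + 1.27680 + 8.28905 = 11.13198 Nm^3
Total = 11.13198 * 7.9 = 87.94 Nm^3


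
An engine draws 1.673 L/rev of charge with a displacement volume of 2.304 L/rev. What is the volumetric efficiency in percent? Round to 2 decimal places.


eta_v = (V_actual / V_disp) * 100
Ratio = 1.673 / 2.304 = 0.7261
eta_v = 0.7261 * 100 = 72.61%


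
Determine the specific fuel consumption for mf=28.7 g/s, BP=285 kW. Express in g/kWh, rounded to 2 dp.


SFC = (mf / BP) * 3600
Rate = 28.7 / 285 = 0.100702 g/(s*kW)
SFC = 0.100702 * 3600 = 362.53 g/kWh


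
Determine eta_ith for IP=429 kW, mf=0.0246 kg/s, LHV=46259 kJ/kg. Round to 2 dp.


eta_ith = (IP / (mf * LHV)) * 100
Denominator = 0.0246 * 46259 = 1137.9714 kW
eta_ith = (429 / 1137.9714) * 100 = 37.70%


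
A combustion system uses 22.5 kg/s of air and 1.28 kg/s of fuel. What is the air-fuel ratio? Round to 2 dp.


AFR = m_air / m_fuel
AFR = 22.5 / 1.28 = 17.58


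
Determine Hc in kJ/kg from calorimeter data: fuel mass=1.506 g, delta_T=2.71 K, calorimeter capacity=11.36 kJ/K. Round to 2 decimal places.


Hc = C_cal * delta_T / m_fuel
Q_released = 11.36 * 2.71 = 30.7856 kJ
m_fuel = 1.506 g = 1.506/1000 kg = 0.001506 kg
Hc = 30.7856 / 0.001506 = 20441.97 kJ/kg


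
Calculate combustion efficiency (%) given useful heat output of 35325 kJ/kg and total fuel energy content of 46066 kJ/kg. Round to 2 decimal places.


Efficiency = (Q_useful / Q_fuel) * 100
Efficiency = (35325 / 46066) * 100
Efficiency = 0.7668 * 100 = 76.68%


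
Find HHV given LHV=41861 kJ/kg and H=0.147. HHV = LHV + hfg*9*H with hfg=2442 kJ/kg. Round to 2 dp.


HHV = LHV + hfg * 9 * H
Water addition = 2442 * 9 * 0.147 = 3230.766 kJ/kg
HHV = 41861 + 3230.766 = 45091.77 kJ/kg


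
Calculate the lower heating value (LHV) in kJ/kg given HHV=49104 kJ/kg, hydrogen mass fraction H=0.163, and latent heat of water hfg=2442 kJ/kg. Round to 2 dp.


LHV = HHV - hfg * 9 * H
Water correction = 2442 * 9 * 0.163 = 3582.414 kJ/kg
LHV = 49104 - 3582.414 = 45521.59 kJ/kg


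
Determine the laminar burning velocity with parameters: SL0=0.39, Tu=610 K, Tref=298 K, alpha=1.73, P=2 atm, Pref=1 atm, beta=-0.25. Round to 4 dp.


SL = SL0 * (Tu/Tref)^alpha * (P/Pref)^beta
T ratio = 610/298 = 2.04697987
(T ratio)^alpha = 2.04697987^1.73 = 3.453238
(P/Pref)^beta = 2^(-0.25) = 0.840896
SL = 0.39 * 3.453238 * 0.840896 = 1.1325 m/s


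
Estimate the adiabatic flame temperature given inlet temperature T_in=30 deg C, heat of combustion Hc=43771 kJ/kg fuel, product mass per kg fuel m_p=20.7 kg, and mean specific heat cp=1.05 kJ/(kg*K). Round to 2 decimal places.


T_ad = T_in + Hc / (m_p * cp)
Denominator = 20.7 * 1.05 = 21.7350
Temperature rise = 43771 / 21.7350 = 2013.85 K
T_ad = 30 + 2013.85 = 2043.85 deg C


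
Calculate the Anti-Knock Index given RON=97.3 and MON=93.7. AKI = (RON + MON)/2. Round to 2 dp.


AKI = (RON + MON) / 2
AKI = (97.3 + 93.7) / 2
AKI = 191.0 / 2 = 95.50


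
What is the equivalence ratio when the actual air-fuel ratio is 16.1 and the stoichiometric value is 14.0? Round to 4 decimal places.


phi = AFR_stoich / AFR_actual
phi = 14.0 / 16.1 = 0.8696


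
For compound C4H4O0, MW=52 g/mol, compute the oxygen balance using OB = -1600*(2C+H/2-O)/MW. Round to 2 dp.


OB = -1600 * (2C + H/2 - O) / MW
Inner = 2*4 + 4/2 - 0 = 10.00
OB = -1600 * 10.00 / 52 = -307.69%


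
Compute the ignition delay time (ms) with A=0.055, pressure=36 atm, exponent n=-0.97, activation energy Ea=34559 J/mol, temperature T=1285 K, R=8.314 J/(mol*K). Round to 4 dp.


tau = A * P^n * exp(Ea/(R*T))
P^n = 36^(-0.97) = 0.03093047
Ea/(R*T) = 34559/(8.314*1285) = 3.234804
exp(Ea/(R*T)) = 25.401402
tau = 0.055 * 0.03093047 * 25.401402 = 0.0432 ms


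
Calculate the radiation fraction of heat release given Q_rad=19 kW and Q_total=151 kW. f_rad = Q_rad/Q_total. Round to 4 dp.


f_rad = Q_rad / Q_total
f_rad = 19 / 151 = 0.1258


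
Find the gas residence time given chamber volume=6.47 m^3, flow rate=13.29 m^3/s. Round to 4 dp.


tau = V / Q_flow
tau = 6.47 / 13.29 = 0.4868 s


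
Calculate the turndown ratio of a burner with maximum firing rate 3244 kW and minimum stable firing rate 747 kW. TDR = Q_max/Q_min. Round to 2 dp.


TDR = Q_max / Q_min
TDR = 3244 / 747 = 4.34


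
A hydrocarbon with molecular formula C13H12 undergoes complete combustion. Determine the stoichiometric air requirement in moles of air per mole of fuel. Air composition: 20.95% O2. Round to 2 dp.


Balanced combustion: C13H12 + 16 O2 -> 13 CO2 + 6 H2O
O2 needed = C + H/4 = 13 + 12/4 = 16.00 moles
Air moles = O2 / 0.2095 = 16.00 / 0.2095 = 76.37 moles air


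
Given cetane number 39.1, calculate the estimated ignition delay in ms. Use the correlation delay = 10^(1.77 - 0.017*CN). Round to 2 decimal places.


delay = 10^(1.77 - 0.017*CN)
Exponent = 1.77 - 0.017*39.1 = 1.1053
delay = 10^1.1053 = 12.74 ms


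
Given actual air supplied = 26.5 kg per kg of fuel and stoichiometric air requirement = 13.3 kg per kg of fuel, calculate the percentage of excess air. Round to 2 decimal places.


Excess air = actual - stoichiometric = 26.5 - 13.3 = 13.20 kg/kg fuel
Excess air % = (excess / stoich) * 100 = (13.20 / 13.3) * 100 = 99.25%


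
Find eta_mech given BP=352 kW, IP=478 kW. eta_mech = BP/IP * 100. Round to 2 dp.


eta_mech = (BP / IP) * 100
Ratio = 352 / 478 = 0.7364
eta_mech = 0.7364 * 100 = 73.64%


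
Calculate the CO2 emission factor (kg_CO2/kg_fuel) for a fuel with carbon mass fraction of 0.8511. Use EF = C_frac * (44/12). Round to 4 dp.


EF = C_frac * (M_CO2 / M_C)
EF = 0.8511 * (44/12)
EF = 0.8511 * 3.666667 = 3.1207 kg_CO2/kg_fuel


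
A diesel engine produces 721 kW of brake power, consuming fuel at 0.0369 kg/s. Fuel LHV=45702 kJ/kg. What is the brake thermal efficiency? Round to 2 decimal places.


eta_BTE = (BP / (mf * LHV)) * 100
Denominator = 0.0369 * 45702 = 1686.4038 kW
eta_BTE = (721 / 1686.4038) * 100 = 42.75%


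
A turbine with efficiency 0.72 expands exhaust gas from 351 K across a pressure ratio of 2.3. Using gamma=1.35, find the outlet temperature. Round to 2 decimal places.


T_out = T_in * (1 - eta * (1 - PR^(-(gamma-1)/gamma)))
Exponent = -(1.35-1)/1.35 = -0.25925926
PR^exp = 2.3^(-0.25925926) = 0.80578413
Factor = 1 - 0.72*(1 - 0.80578413) = 0.86016457
T_out = 351 * 0.86016457 = 301.92 K


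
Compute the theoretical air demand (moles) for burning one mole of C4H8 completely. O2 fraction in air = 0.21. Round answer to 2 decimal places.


Balanced combustion: C4H8 + 6 O2 -> 4 CO2 + 4 H2O
O2 needed = C + H/4 = 4 + 8/4 = 6.00 moles
Air moles = O2 / 0.21 = 6.00 / 0.21 = 28.57 moles air
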